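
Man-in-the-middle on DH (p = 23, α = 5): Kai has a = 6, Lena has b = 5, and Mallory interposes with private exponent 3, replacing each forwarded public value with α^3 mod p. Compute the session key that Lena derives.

Lena receives Mallory's public value M = 5^3 mod 23 instead of the honest one.
5^1 ≡ 5 (mod 23)
5^2 = (5^1)^2 ≡ 5^2 = 25 ≡ 2 (mod 23)
5^3 = 5^2 · 5^1 ≡ 2 · 5 ≡ 10 (mod 23).
So M = 10. Lena computes K = M^5 mod 23.
10^1 ≡ 10 (mod 23)
10^2 = (10^1)^2 ≡ 10^2 = 100 ≡ 8 (mod 23)
10^4 = (10^2)^2 ≡ 8^2 = 64 ≡ 18 (mod 23)
10^5 = 10^4 · 10^1 ≡ 18 · 10 ≡ 19 (mod 23).

19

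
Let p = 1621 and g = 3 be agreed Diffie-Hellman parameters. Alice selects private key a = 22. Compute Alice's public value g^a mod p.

Public value = 3^22 mod 1621.
3^1 ≡ 3 (mod 1621)
3^2 = (3^1)^2 ≡ 3^2 = 9 ≡ 9 (mod 1621)
3^4 = (3^2)^2 ≡ 9^2 = 81 ≡ 81 (mod 1621)
3^8 = (3^4)^2 ≡ 81^2 = 6561 ≡ 77 (mod 1621)
3^16 = (3^8)^2 ≡ 77^2 = 5929 ≡ 1066 (mod 1621)
3^22 = 3^16 · 3^4 · 3^2 ≡ 1066 · 81 · 9 ≡ 655 (mod 1621).

655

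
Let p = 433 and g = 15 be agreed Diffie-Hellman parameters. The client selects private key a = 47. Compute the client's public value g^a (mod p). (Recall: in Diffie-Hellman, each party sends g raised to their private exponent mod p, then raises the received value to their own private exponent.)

Public value = 15^47 (mod 433).
15^1 ≡ 15 (mod 433)
15^2 = (15^1)^2 ≡ 15^2 = 225 ≡ 225 (mod 433)
15^4 = (15^2)^2 ≡ 225^2 = 50625 ≡ 397 (mod 433)
15^8 = (15^4)^2 ≡ 397^2 = 157609 ≡ 430 (mod 433)
15^16 = (15^8)^2 ≡ 430^2 = 184900 ≡ 9 (mod 433)
15^32 = (15^16)^2 ≡ 9^2 = 81 ≡ 81 (mod 433)
15^47 = 15^32 · 15^8 · 15^4 · 15^2 · 15^1 ≡ 81 · 430 · 397 · 225 · 15 ≡ 395 (mod 433).

395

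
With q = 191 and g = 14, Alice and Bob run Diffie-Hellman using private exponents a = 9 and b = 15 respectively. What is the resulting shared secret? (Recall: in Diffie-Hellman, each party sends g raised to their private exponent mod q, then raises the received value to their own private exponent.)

186

Bob sends B = g^b mod q = 14^15 mod 191.
14^1 ≡ 14 (mod 191)
14^2 = (14^1)^2 ≡ 14^2 = 196 ≡ 5 (mod 191)
14^4 = (14^2)^2 ≡ 5^2 = 25 ≡ 25 (mod 191)
14^8 = (14^4)^2 ≡ 25^2 = 625 ≡ 52 (mod 191)
14^15 = 14^8 · 14^4 · 14^2 · 14^1 ≡ 52 · 25 · 5 · 14 ≡ 84 (mod 191).
So B = 84. Alice then computes K = B^a mod q = 84^9 mod 191.
84^1 ≡ 84 (mod 191)
84^2 = (84^1)^2 ≡ 84^2 = 7056 ≡ 180 (mod 191)
84^4 = (84^2)^2 ≡ 180^2 = 32400 ≡ 121 (mod 191)
84^8 = (84^4)^2 ≡ 121^2 = 14641 ≡ 125 (mod 191)
84^9 = 84^8 · 84^1 ≡ 125 · 84 ≡ 186 (mod 191).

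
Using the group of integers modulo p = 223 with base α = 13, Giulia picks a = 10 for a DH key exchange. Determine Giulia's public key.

4

Public value = 13^10 mod 223.
13^1 ≡ 13 (mod 223)
13^2 = (13^1)^2 ≡ 13^2 = 169 ≡ 169 (mod 223)
13^4 = (13^2)^2 ≡ 169^2 = 28561 ≡ 17 (mod 223)
13^8 = (13^4)^2 ≡ 17^2 = 289 ≡ 66 (mod 223)
13^10 = 13^8 · 13^2 ≡ 66 · 169 ≡ 4 (mod 223).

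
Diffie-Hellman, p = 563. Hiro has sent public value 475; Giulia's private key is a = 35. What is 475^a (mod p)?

Shared key K = 475^35 mod 563.
475^1 ≡ 475 (mod 563)
475^2 = (475^1)^2 ≡ 475^2 = 225625 ≡ 425 (mod 563)
475^4 = (475^2)^2 ≡ 425^2 = 180625 ≡ 465 (mod 563)
475^8 = (475^4)^2 ≡ 465^2 = 216225 ≡ 33 (mod 563)
475^16 = (475^8)^2 ≡ 33^2 = 1089 ≡ 526 (mod 563)
475^32 = (475^16)^2 ≡ 526^2 = 276676 ≡ 243 (mod 563)
475^35 = 475^32 · 475^2 · 475^1 ≡ 243 · 425 · 475 ≡ 309 (mod 563).

309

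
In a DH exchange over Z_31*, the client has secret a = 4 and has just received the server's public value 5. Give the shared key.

5

Shared key K = 5^4 mod 31.
5^1 ≡ 5 (mod 31)
5^2 = (5^1)^2 ≡ 5^2 = 25 ≡ 25 (mod 31)
5^4 = (5^2)^2 ≡ 25^2 = 625 ≡ 5 (mod 31)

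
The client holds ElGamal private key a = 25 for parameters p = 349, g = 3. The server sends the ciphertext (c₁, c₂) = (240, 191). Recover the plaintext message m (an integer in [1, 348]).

29

Shared mask s = c₁^a mod p = 240^25 mod 349.
240^1 ≡ 240 (mod 349)
240^2 = (240^1)^2 ≡ 240^2 = 57600 ≡ 15 (mod 349)
240^4 = (240^2)^2 ≡ 15^2 = 225 ≡ 225 (mod 349)
240^8 = (240^4)^2 ≡ 225^2 = 50625 ≡ 20 (mod 349)
240^16 = (240^8)^2 ≡ 20^2 = 400 ≡ 51 (mod 349)
240^25 = 240^16 · 240^8 · 240^1 ≡ 51 · 20 · 240 ≡ 151 (mod 349).
So s = 151; s⁻¹ ≡ 245 (mod 349).
m = c₂ · s⁻¹ mod 349 = 191 · 245 mod 349 = 29.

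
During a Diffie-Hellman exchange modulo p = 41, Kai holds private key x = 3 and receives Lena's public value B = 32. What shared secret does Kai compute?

9

Shared key K = 32^3 mod 41.
32^1 ≡ 32 (mod 41)
32^2 = (32^1)^2 ≡ 32^2 = 1024 ≡ 40 (mod 41)
32^3 = 32^2 · 32^1 ≡ 40 · 32 ≡ 9 (mod 41).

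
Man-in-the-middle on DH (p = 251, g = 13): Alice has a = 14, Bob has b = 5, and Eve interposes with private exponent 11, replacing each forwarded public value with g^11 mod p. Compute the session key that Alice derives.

190

Alice receives Eve's public value M = 13^11 mod 251 instead of the honest one.
13^1 ≡ 13 (mod 251)
13^2 = (13^1)^2 ≡ 13^2 = 169 ≡ 169 (mod 251)
13^4 = (13^2)^2 ≡ 169^2 = 28561 ≡ 198 (mod 251)
13^8 = (13^4)^2 ≡ 198^2 = 39204 ≡ 48 (mod 251)
13^11 = 13^8 · 13^2 · 13^1 ≡ 48 · 169 · 13 ≡ 36 (mod 251).
So M = 36. Alice computes K = M^14 mod 251.
36^1 ≡ 36 (mod 251)
36^2 = (36^1)^2 ≡ 36^2 = 1296 ≡ 41 (mod 251)
36^4 = (36^2)^2 ≡ 41^2 = 1681 ≡ 175 (mod 251)
36^8 = (36^4)^2 ≡ 175^2 = 30625 ≡ 3 (mod 251)
36^14 = 36^8 · 36^4 · 36^2 ≡ 3 · 175 · 41 ≡ 190 (mod 251).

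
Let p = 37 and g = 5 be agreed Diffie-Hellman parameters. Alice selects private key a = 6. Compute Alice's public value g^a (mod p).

11

Public value = 5^6 (mod 37).
5^1 ≡ 5 (mod 37)
5^2 = (5^1)^2 ≡ 5^2 = 25 ≡ 25 (mod 37)
5^4 = (5^2)^2 ≡ 25^2 = 625 ≡ 33 (mod 37)
5^6 = 5^4 · 5^2 ≡ 33 · 25 ≡ 11 (mod 37).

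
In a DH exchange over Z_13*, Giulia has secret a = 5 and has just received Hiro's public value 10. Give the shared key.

4

Shared key K = 10^5 mod 13.
10^1 ≡ 10 (mod 13)
10^2 = (10^1)^2 ≡ 10^2 = 100 ≡ 9 (mod 13)
10^4 = (10^2)^2 ≡ 9^2 = 81 ≡ 3 (mod 13)
10^5 = 10^4 · 10^1 ≡ 3 · 10 ≡ 4 (mod 13).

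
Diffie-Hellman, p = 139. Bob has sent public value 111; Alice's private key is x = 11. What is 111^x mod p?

Shared key K = 111^11 mod 139.
111^1 ≡ 111 (mod 139)
111^2 = (111^1)^2 ≡ 111^2 = 12321 ≡ 89 (mod 139)
111^4 = (111^2)^2 ≡ 89^2 = 7921 ≡ 137 (mod 139)
111^8 = (111^4)^2 ≡ 137^2 = 18769 ≡ 4 (mod 139)
111^11 = 111^8 · 111^2 · 111^1 ≡ 4 · 89 · 111 ≡ 40 (mod 139).

40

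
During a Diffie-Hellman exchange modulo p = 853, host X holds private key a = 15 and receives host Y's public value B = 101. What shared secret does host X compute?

Shared key K = 101^15 mod 853.
101^1 ≡ 101 (mod 853)
101^2 = (101^1)^2 ≡ 101^2 = 10201 ≡ 818 (mod 853)
101^4 = (101^2)^2 ≡ 818^2 = 669124 ≡ 372 (mod 853)
101^8 = (101^4)^2 ≡ 372^2 = 138384 ≡ 198 (mod 853)
101^15 = 101^8 · 101^4 · 101^2 · 101^1 ≡ 198 · 372 · 818 · 101 ≡ 25 (mod 853).

25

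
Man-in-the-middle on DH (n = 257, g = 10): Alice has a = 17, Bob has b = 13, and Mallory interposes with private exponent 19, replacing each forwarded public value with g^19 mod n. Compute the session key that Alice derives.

66

Alice receives Mallory's public value M = 10^19 mod 257 instead of the honest one.
10^1 ≡ 10 (mod 257)
10^2 = (10^1)^2 ≡ 10^2 = 100 ≡ 100 (mod 257)
10^4 = (10^2)^2 ≡ 100^2 = 10000 ≡ 234 (mod 257)
10^8 = (10^4)^2 ≡ 234^2 = 54756 ≡ 15 (mod 257)
10^16 = (10^8)^2 ≡ 15^2 = 225 ≡ 225 (mod 257)
10^19 = 10^16 · 10^2 · 10^1 ≡ 225 · 100 · 10 ≡ 125 (mod 257).
So M = 125. Alice computes K = M^17 mod 257.
125^1 ≡ 125 (mod 257)
125^2 = (125^1)^2 ≡ 125^2 = 15625 ≡ 205 (mod 257)
125^4 = (125^2)^2 ≡ 205^2 = 42025 ≡ 134 (mod 257)
125^8 = (125^4)^2 ≡ 134^2 = 17956 ≡ 223 (mod 257)
125^16 = (125^8)^2 ≡ 223^2 = 49729 ≡ 128 (mod 257)
125^17 = 125^16 · 125^1 ≡ 128 · 125 ≡ 66 (mod 257).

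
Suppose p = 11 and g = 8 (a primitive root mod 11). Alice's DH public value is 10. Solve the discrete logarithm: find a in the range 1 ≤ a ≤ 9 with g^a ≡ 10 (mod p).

5

Try successive powers of 8 modulo 11:
8^1 ≡ 8
8^2 ≡ 9
8^3 ≡ 6
8^4 ≡ 4
8^5 ≡ 10
Found: a = 5.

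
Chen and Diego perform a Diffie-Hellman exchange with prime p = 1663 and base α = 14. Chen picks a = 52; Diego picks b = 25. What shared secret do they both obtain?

550

Diego sends B = α^b mod p = 14^25 mod 1663.
14^1 ≡ 14 (mod 1663)
14^2 = (14^1)^2 ≡ 14^2 = 196 ≡ 196 (mod 1663)
14^4 = (14^2)^2 ≡ 196^2 = 38416 ≡ 167 (mod 1663)
14^8 = (14^4)^2 ≡ 167^2 = 27889 ≡ 1281 (mod 1663)
14^16 = (14^8)^2 ≡ 1281^2 = 1640961 ≡ 1243 (mod 1663)
14^25 = 14^16 · 14^8 · 14^1 ≡ 1243 · 1281 · 14 ≡ 1110 (mod 1663).
So B = 1110. Chen then computes K = B^a mod p = 1110^52 mod 1663.
1110^1 ≡ 1110 (mod 1663)
1110^2 = (1110^1)^2 ≡ 1110^2 = 1232100 ≡ 1480 (mod 1663)
1110^4 = (1110^2)^2 ≡ 1480^2 = 2190400 ≡ 229 (mod 1663)
1110^8 = (1110^4)^2 ≡ 229^2 = 52441 ≡ 888 (mod 1663)
1110^16 = (1110^8)^2 ≡ 888^2 = 788544 ≡ 282 (mod 1663)
1110^32 = (1110^16)^2 ≡ 282^2 = 79524 ≡ 1363 (mod 1663)
1110^52 = 1110^32 · 1110^16 · 1110^4 ≡ 1363 · 282 · 229 ≡ 550 (mod 1663).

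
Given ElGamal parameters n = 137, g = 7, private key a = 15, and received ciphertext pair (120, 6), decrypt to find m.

Shared mask s = c₁^a mod n = 120^15 mod 137.
120^1 ≡ 120 (mod 137)
120^2 = (120^1)^2 ≡ 120^2 = 14400 ≡ 15 (mod 137)
120^4 = (120^2)^2 ≡ 15^2 = 225 ≡ 88 (mod 137)
120^8 = (120^4)^2 ≡ 88^2 = 7744 ≡ 72 (mod 137)
120^15 = 120^8 · 120^4 · 120^2 · 120^1 ≡ 72 · 88 · 15 · 120 ≡ 98 (mod 137).
So s = 98; s⁻¹ ≡ 7 (mod 137).
m = c₂ · s⁻¹ mod 137 = 6 · 7 mod 137 = 42.

42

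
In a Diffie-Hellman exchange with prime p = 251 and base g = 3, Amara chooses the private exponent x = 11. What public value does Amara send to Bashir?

192

Public value = 3^11 mod 251.
3^1 ≡ 3 (mod 251)
3^2 = (3^1)^2 ≡ 3^2 = 9 ≡ 9 (mod 251)
3^4 = (3^2)^2 ≡ 9^2 = 81 ≡ 81 (mod 251)
3^8 = (3^4)^2 ≡ 81^2 = 6561 ≡ 35 (mod 251)
3^11 = 3^8 · 3^2 · 3^1 ≡ 35 · 9 · 3 ≡ 192 (mod 251).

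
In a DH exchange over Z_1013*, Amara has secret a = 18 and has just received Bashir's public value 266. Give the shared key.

992

Shared key K = 266^18 mod 1013.
266^1 ≡ 266 (mod 1013)
266^2 = (266^1)^2 ≡ 266^2 = 70756 ≡ 859 (mod 1013)
266^4 = (266^2)^2 ≡ 859^2 = 737881 ≡ 417 (mod 1013)
266^8 = (266^4)^2 ≡ 417^2 = 173889 ≡ 666 (mod 1013)
266^16 = (266^8)^2 ≡ 666^2 = 443556 ≡ 875 (mod 1013)
266^18 = 266^16 · 266^2 ≡ 875 · 859 ≡ 992 (mod 1013).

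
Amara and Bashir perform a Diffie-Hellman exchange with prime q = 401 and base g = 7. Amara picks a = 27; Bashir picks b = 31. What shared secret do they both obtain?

Amara sends A = g^a mod q = 7^27 mod 401.
7^1 ≡ 7 (mod 401)
7^2 = (7^1)^2 ≡ 7^2 = 49 ≡ 49 (mod 401)
7^4 = (7^2)^2 ≡ 49^2 = 2401 ≡ 396 (mod 401)
7^8 = (7^4)^2 ≡ 396^2 = 156816 ≡ 25 (mod 401)
7^16 = (7^8)^2 ≡ 25^2 = 625 ≡ 224 (mod 401)
7^27 = 7^16 · 7^8 · 7^2 · 7^1 ≡ 224 · 25 · 49 · 7 ≡ 10 (mod 401).
So A = 10. Bashir then computes K = A^b mod q = 10^31 mod 401.
10^1 ≡ 10 (mod 401)
10^2 = (10^1)^2 ≡ 10^2 = 100 ≡ 100 (mod 401)
10^4 = (10^2)^2 ≡ 100^2 = 10000 ≡ 376 (mod 401)
10^8 = (10^4)^2 ≡ 376^2 = 141376 ≡ 224 (mod 401)
10^16 = (10^8)^2 ≡ 224^2 = 50176 ≡ 51 (mod 401)
10^31 = 10^16 · 10^8 · 10^4 · 10^2 · 10^1 ≡ 51 · 224 · 376 · 100 · 10 ≡ 220 (mod 401).

220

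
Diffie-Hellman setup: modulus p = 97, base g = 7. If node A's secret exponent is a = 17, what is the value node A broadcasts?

58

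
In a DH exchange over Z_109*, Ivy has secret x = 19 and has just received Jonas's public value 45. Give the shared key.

45

Shared key K = 45^19 mod 109.
45^1 ≡ 45 (mod 109)
45^2 = (45^1)^2 ≡ 45^2 = 2025 ≡ 63 (mod 109)
45^4 = (45^2)^2 ≡ 63^2 = 3969 ≡ 45 (mod 109)
45^8 = (45^4)^2 ≡ 45^2 = 2025 ≡ 63 (mod 109)
45^16 = (45^8)^2 ≡ 63^2 = 3969 ≡ 45 (mod 109)
45^19 = 45^16 · 45^2 · 45^1 ≡ 45 · 63 · 45 ≡ 45 (mod 109).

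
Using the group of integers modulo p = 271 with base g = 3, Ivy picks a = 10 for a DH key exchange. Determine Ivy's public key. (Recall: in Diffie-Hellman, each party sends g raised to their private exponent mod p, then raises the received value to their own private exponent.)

Public value = 3^10 mod 271.
3^1 ≡ 3 (mod 271)
3^2 = (3^1)^2 ≡ 3^2 = 9 ≡ 9 (mod 271)
3^4 = (3^2)^2 ≡ 9^2 = 81 ≡ 81 (mod 271)
3^8 = (3^4)^2 ≡ 81^2 = 6561 ≡ 57 (mod 271)
3^10 = 3^8 · 3^2 ≡ 57 · 9 ≡ 242 (mod 271).

242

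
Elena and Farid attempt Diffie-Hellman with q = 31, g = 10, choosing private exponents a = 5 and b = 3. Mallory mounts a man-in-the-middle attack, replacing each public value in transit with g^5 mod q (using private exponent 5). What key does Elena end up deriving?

5

Elena receives Mallory's public value M = 10^5 mod 31 instead of the honest one.
10^1 ≡ 10 (mod 31)
10^2 = (10^1)^2 ≡ 10^2 = 100 ≡ 7 (mod 31)
10^4 = (10^2)^2 ≡ 7^2 = 49 ≡ 18 (mod 31)
10^5 = 10^4 · 10^1 ≡ 18 · 10 ≡ 25 (mod 31).
So M = 25. Elena computes K = M^5 mod 31.
25^1 ≡ 25 (mod 31)
25^2 = (25^1)^2 ≡ 25^2 = 625 ≡ 5 (mod 31)
25^4 = (25^2)^2 ≡ 5^2 = 25 ≡ 25 (mod 31)
25^5 = 25^4 · 25^1 ≡ 25 · 25 ≡ 5 (mod 31).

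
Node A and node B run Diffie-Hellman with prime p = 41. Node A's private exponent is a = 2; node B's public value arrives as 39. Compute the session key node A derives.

4

Shared key K = 39^2 mod 41.
39^1 ≡ 39 (mod 41)
39^2 = (39^1)^2 ≡ 39^2 = 1521 ≡ 4 (mod 41)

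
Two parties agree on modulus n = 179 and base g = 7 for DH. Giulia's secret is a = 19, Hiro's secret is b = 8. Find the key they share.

16

Giulia sends A = g^a mod n = 7^19 mod 179.
7^1 ≡ 7 (mod 179)
7^2 = (7^1)^2 ≡ 7^2 = 49 ≡ 49 (mod 179)
7^4 = (7^2)^2 ≡ 49^2 = 2401 ≡ 74 (mod 179)
7^8 = (7^4)^2 ≡ 74^2 = 5476 ≡ 106 (mod 179)
7^16 = (7^8)^2 ≡ 106^2 = 11236 ≡ 138 (mod 179)
7^19 = 7^16 · 7^2 · 7^1 ≡ 138 · 49 · 7 ≡ 78 (mod 179).
So A = 78. Hiro then computes K = A^b mod n = 78^8 mod 179.
78^1 ≡ 78 (mod 179)
78^2 = (78^1)^2 ≡ 78^2 = 6084 ≡ 177 (mod 179)
78^4 = (78^2)^2 ≡ 177^2 = 31329 ≡ 4 (mod 179)
78^8 = (78^4)^2 ≡ 4^2 = 16 ≡ 16 (mod 179)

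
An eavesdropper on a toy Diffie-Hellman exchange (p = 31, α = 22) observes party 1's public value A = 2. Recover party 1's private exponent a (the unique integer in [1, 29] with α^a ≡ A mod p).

Try successive powers of 22 modulo 31:
22^1 ≡ 22
22^2 ≡ 19
22^3 ≡ 15
22^4 ≡ 20
22^5 ≡ 6
22^6 ≡ 8
22^7 ≡ 21
22^8 ≡ 28
22^9 ≡ 27
22^10 ≡ 5
22^11 ≡ 17
22^12 ≡ 2
Found: a = 12.

12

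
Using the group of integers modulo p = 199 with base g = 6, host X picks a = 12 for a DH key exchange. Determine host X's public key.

Public value = 6^12 mod 199.
6^1 ≡ 6 (mod 199)
6^2 = (6^1)^2 ≡ 6^2 = 36 ≡ 36 (mod 199)
6^4 = (6^2)^2 ≡ 36^2 = 1296 ≡ 102 (mod 199)
6^8 = (6^4)^2 ≡ 102^2 = 10404 ≡ 56 (mod 199)
6^12 = 6^8 · 6^4 ≡ 56 · 102 ≡ 140 (mod 199).

140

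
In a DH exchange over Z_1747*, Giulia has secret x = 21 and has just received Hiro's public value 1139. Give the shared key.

Shared key K = 1139^21 mod 1747.
1139^1 ≡ 1139 (mod 1747)
1139^2 = (1139^1)^2 ≡ 1139^2 = 1297321 ≡ 1047 (mod 1747)
1139^4 = (1139^2)^2 ≡ 1047^2 = 1096209 ≡ 840 (mod 1747)
1139^8 = (1139^4)^2 ≡ 840^2 = 705600 ≡ 1559 (mod 1747)
1139^16 = (1139^8)^2 ≡ 1559^2 = 2430481 ≡ 404 (mod 1747)
1139^21 = 1139^16 · 1139^4 · 1139^1 ≡ 404 · 840 · 1139 ≡ 302 (mod 1747).

302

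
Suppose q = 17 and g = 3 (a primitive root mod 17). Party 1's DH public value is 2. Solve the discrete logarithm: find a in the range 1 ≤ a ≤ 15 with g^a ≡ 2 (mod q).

14

Try successive powers of 3 modulo 17:
3^1 ≡ 3
3^2 ≡ 9
3^3 ≡ 10
3^4 ≡ 13
3^5 ≡ 5
3^6 ≡ 15
3^7 ≡ 11
3^8 ≡ 16
3^9 ≡ 14
3^10 ≡ 8
3^11 ≡ 7
3^12 ≡ 4
3^13 ≡ 12
3^14 ≡ 2
Found: a = 14.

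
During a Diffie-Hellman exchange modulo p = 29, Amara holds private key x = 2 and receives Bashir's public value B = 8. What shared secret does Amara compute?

6

Shared key K = 8^2 mod 29.
8^1 ≡ 8 (mod 29)
8^2 = (8^1)^2 ≡ 8^2 = 64 ≡ 6 (mod 29)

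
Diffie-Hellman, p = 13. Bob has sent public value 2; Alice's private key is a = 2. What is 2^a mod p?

4

Shared key K = 2^2 mod 13.
2^1 ≡ 2 (mod 13)
2^2 = (2^1)^2 ≡ 2^2 = 4 ≡ 4 (mod 13)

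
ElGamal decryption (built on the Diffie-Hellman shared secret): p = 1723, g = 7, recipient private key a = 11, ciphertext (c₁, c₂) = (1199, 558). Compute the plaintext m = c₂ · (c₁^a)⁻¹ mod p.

Shared mask s = c₁^a mod p = 1199^11 mod 1723.
1199^1 ≡ 1199 (mod 1723)
1199^2 = (1199^1)^2 ≡ 1199^2 = 1437601 ≡ 619 (mod 1723)
1199^4 = (1199^2)^2 ≡ 619^2 = 383161 ≡ 655 (mod 1723)
1199^8 = (1199^4)^2 ≡ 655^2 = 429025 ≡ 1721 (mod 1723)
1199^11 = 1199^8 · 1199^2 · 1199^1 ≡ 1721 · 619 · 1199 ≡ 864 (mod 1723).
So s = 864; s⁻¹ ≡ 345 (mod 1723).
m = c₂ · s⁻¹ mod 1723 = 558 · 345 mod 1723 = 1257.

1257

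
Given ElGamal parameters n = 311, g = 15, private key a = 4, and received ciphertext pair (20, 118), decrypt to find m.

Shared mask s = c₁^a mod n = 20^4 mod 311.
20^1 ≡ 20 (mod 311)
20^2 = (20^1)^2 ≡ 20^2 = 400 ≡ 89 (mod 311)
20^4 = (20^2)^2 ≡ 89^2 = 7921 ≡ 146 (mod 311)
So s = 146; s⁻¹ ≡ 49 (mod 311).
m = c₂ · s⁻¹ mod 311 = 118 · 49 mod 311 = 184.

184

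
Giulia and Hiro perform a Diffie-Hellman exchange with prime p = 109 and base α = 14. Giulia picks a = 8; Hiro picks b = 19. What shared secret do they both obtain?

73

Hiro sends B = α^b mod p = 14^19 mod 109.
14^1 ≡ 14 (mod 109)
14^2 = (14^1)^2 ≡ 14^2 = 196 ≡ 87 (mod 109)
14^4 = (14^2)^2 ≡ 87^2 = 7569 ≡ 48 (mod 109)
14^8 = (14^4)^2 ≡ 48^2 = 2304 ≡ 15 (mod 109)
14^16 = (14^8)^2 ≡ 15^2 = 225 ≡ 7 (mod 109)
14^19 = 14^16 · 14^2 · 14^1 ≡ 7 · 87 · 14 ≡ 24 (mod 109).
So B = 24. Giulia then computes K = B^a mod p = 24^8 mod 109.
24^1 ≡ 24 (mod 109)
24^2 = (24^1)^2 ≡ 24^2 = 576 ≡ 31 (mod 109)
24^4 = (24^2)^2 ≡ 31^2 = 961 ≡ 89 (mod 109)
24^8 = (24^4)^2 ≡ 89^2 = 7921 ≡ 73 (mod 109)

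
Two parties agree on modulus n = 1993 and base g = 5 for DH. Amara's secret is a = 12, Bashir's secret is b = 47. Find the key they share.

1316

Amara sends A = g^a mod n = 5^12 mod 1993.
5^1 ≡ 5 (mod 1993)
5^2 = (5^1)^2 ≡ 5^2 = 25 ≡ 25 (mod 1993)
5^4 = (5^2)^2 ≡ 25^2 = 625 ≡ 625 (mod 1993)
5^8 = (5^4)^2 ≡ 625^2 = 390625 ≡ 1990 (mod 1993)
5^12 = 5^8 · 5^4 ≡ 1990 · 625 ≡ 118 (mod 1993).
So A = 118. Bashir then computes K = A^b mod n = 118^47 mod 1993.
118^1 ≡ 118 (mod 1993)
118^2 = (118^1)^2 ≡ 118^2 = 13924 ≡ 1966 (mod 1993)
118^4 = (118^2)^2 ≡ 1966^2 = 3865156 ≡ 729 (mod 1993)
118^8 = (118^4)^2 ≡ 729^2 = 531441 ≡ 1303 (mod 1993)
118^16 = (118^8)^2 ≡ 1303^2 = 1697809 ≡ 1766 (mod 1993)
118^32 = (118^16)^2 ≡ 1766^2 = 3118756 ≡ 1704 (mod 1993)
118^47 = 118^32 · 118^8 · 118^4 · 118^2 · 118^1 ≡ 1704 · 1303 · 729 · 1966 · 118 ≡ 1316 (mod 1993).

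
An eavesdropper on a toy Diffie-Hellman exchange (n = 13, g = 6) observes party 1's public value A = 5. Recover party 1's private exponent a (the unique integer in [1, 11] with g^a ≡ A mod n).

Try successive powers of 6 modulo 13:
6^1 ≡ 6
6^2 ≡ 10
6^3 ≡ 8
6^4 ≡ 9
6^5 ≡ 2
6^6 ≡ 12
6^7 ≡ 7
6^8 ≡ 3
6^9 ≡ 5
Found: a = 9.

9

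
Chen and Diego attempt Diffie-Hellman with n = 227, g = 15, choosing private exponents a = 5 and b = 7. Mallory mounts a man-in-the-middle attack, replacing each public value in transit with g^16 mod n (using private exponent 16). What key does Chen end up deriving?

Chen receives Mallory's public value M = 15^16 mod 227 instead of the honest one.
15^1 ≡ 15 (mod 227)
15^2 = (15^1)^2 ≡ 15^2 = 225 ≡ 225 (mod 227)
15^4 = (15^2)^2 ≡ 225^2 = 50625 ≡ 4 (mod 227)
15^8 = (15^4)^2 ≡ 4^2 = 16 ≡ 16 (mod 227)
15^16 = (15^8)^2 ≡ 16^2 = 256 ≡ 29 (mod 227)
So M = 29. Chen computes K = M^5 mod 227.
29^1 ≡ 29 (mod 227)
29^2 = (29^1)^2 ≡ 29^2 = 841 ≡ 160 (mod 227)
29^4 = (29^2)^2 ≡ 160^2 = 25600 ≡ 176 (mod 227)
29^5 = 29^4 · 29^1 ≡ 176 · 29 ≡ 110 (mod 227).

110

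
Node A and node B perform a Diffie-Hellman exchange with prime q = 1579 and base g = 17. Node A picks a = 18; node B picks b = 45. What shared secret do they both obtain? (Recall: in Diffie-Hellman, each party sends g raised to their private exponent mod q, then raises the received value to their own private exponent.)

Node A sends A = g^a mod q = 17^18 mod 1579.
17^1 ≡ 17 (mod 1579)
17^2 = (17^1)^2 ≡ 17^2 = 289 ≡ 289 (mod 1579)
17^4 = (17^2)^2 ≡ 289^2 = 83521 ≡ 1413 (mod 1579)
17^8 = (17^4)^2 ≡ 1413^2 = 1996569 ≡ 713 (mod 1579)
17^16 = (17^8)^2 ≡ 713^2 = 508369 ≡ 1510 (mod 1579)
17^18 = 17^16 · 17^2 ≡ 1510 · 289 ≡ 586 (mod 1579).
So A = 586. Node B then computes K = A^b mod q = 586^45 mod 1579.
586^1 ≡ 586 (mod 1579)
586^2 = (586^1)^2 ≡ 586^2 = 343396 ≡ 753 (mod 1579)
586^4 = (586^2)^2 ≡ 753^2 = 567009 ≡ 148 (mod 1579)
586^8 = (586^4)^2 ≡ 148^2 = 21904 ≡ 1377 (mod 1579)
586^16 = (586^8)^2 ≡ 1377^2 = 1896129 ≡ 1329 (mod 1579)
586^32 = (586^16)^2 ≡ 1329^2 = 1766241 ≡ 919 (mod 1579)
586^45 = 586^32 · 586^8 · 586^4 · 586^1 ≡ 919 · 1377 · 148 · 586 ≡ 501 (mod 1579).

501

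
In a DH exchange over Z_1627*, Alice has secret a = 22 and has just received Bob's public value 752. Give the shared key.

Shared key K = 752^22 mod 1627.
752^1 ≡ 752 (mod 1627)
752^2 = (752^1)^2 ≡ 752^2 = 565504 ≡ 935 (mod 1627)
752^4 = (752^2)^2 ≡ 935^2 = 874225 ≡ 526 (mod 1627)
752^8 = (752^4)^2 ≡ 526^2 = 276676 ≡ 86 (mod 1627)
752^16 = (752^8)^2 ≡ 86^2 = 7396 ≡ 888 (mod 1627)
752^22 = 752^16 · 752^4 · 752^2 ≡ 888 · 526 · 935 ≡ 1432 (mod 1627).

1432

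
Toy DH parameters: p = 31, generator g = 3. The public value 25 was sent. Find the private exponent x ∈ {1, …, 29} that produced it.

10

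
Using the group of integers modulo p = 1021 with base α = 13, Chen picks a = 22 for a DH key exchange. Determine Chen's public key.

586

Public value = 13^22 mod 1021.
13^1 ≡ 13 (mod 1021)
13^2 = (13^1)^2 ≡ 13^2 = 169 ≡ 169 (mod 1021)
13^4 = (13^2)^2 ≡ 169^2 = 28561 ≡ 994 (mod 1021)
13^8 = (13^4)^2 ≡ 994^2 = 988036 ≡ 729 (mod 1021)
13^16 = (13^8)^2 ≡ 729^2 = 531441 ≡ 521 (mod 1021)
13^22 = 13^16 · 13^4 · 13^2 ≡ 521 · 994 · 169 ≡ 586 (mod 1021).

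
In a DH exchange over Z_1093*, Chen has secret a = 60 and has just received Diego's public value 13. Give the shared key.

Shared key K = 13^60 mod 1093.
13^1 ≡ 13 (mod 1093)
13^2 = (13^1)^2 ≡ 13^2 = 169 ≡ 169 (mod 1093)
13^4 = (13^2)^2 ≡ 169^2 = 28561 ≡ 143 (mod 1093)
13^8 = (13^4)^2 ≡ 143^2 = 20449 ≡ 775 (mod 1093)
13^16 = (13^8)^2 ≡ 775^2 = 600625 ≡ 568 (mod 1093)
13^32 = (13^16)^2 ≡ 568^2 = 322624 ≡ 189 (mod 1093)
13^60 = 13^32 · 13^16 · 13^8 · 13^4 ≡ 189 · 568 · 775 · 143 ≡ 74 (mod 1093).

74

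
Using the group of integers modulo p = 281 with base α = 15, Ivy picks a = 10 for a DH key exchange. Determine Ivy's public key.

Public value = 15^10 mod 281.
15^1 ≡ 15 (mod 281)
15^2 = (15^1)^2 ≡ 15^2 = 225 ≡ 225 (mod 281)
15^4 = (15^2)^2 ≡ 225^2 = 50625 ≡ 45 (mod 281)
15^8 = (15^4)^2 ≡ 45^2 = 2025 ≡ 58 (mod 281)
15^10 = 15^8 · 15^2 ≡ 58 · 225 ≡ 124 (mod 281).

124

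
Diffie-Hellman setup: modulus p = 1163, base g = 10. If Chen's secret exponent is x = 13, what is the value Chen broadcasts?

Public value = 10^13 (mod 1163).
10^1 ≡ 10 (mod 1163)
10^2 = (10^1)^2 ≡ 10^2 = 100 ≡ 100 (mod 1163)
10^4 = (10^2)^2 ≡ 100^2 = 10000 ≡ 696 (mod 1163)
10^8 = (10^4)^2 ≡ 696^2 = 484416 ≡ 608 (mod 1163)
10^13 = 10^8 · 10^4 · 10^1 ≡ 608 · 696 · 10 ≡ 686 (mod 1163).

686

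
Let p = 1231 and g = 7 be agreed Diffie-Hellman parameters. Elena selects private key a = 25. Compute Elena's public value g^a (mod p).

Public value = 7^25 (mod 1231).
7^1 ≡ 7 (mod 1231)
7^2 = (7^1)^2 ≡ 7^2 = 49 ≡ 49 (mod 1231)
7^4 = (7^2)^2 ≡ 49^2 = 2401 ≡ 1170 (mod 1231)
7^8 = (7^4)^2 ≡ 1170^2 = 1368900 ≡ 28 (mod 1231)
7^16 = (7^8)^2 ≡ 28^2 = 784 ≡ 784 (mod 1231)
7^25 = 7^16 · 7^8 · 7^1 ≡ 784 · 28 · 7 ≡ 1020 (mod 1231).

1020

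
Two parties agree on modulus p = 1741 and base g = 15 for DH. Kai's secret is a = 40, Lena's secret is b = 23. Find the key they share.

Kai sends A = g^a mod p = 15^40 mod 1741.
15^1 ≡ 15 (mod 1741)
15^2 = (15^1)^2 ≡ 15^2 = 225 ≡ 225 (mod 1741)
15^4 = (15^2)^2 ≡ 225^2 = 50625 ≡ 136 (mod 1741)
15^8 = (15^4)^2 ≡ 136^2 = 18496 ≡ 1086 (mod 1741)
15^16 = (15^8)^2 ≡ 1086^2 = 1179396 ≡ 739 (mod 1741)
15^32 = (15^16)^2 ≡ 739^2 = 546121 ≡ 1188 (mod 1741)
15^40 = 15^32 · 15^8 ≡ 1188 · 1086 ≡ 87 (mod 1741).
So A = 87. Lena then computes K = A^b mod p = 87^23 mod 1741.
87^1 ≡ 87 (mod 1741)
87^2 = (87^1)^2 ≡ 87^2 = 7569 ≡ 605 (mod 1741)
87^4 = (87^2)^2 ≡ 605^2 = 366025 ≡ 415 (mod 1741)
87^8 = (87^4)^2 ≡ 415^2 = 172225 ≡ 1607 (mod 1741)
87^16 = (87^8)^2 ≡ 1607^2 = 2582449 ≡ 546 (mod 1741)
87^23 = 87^16 · 87^4 · 87^2 · 87^1 ≡ 546 · 415 · 605 · 87 ≡ 840 (mod 1741).

840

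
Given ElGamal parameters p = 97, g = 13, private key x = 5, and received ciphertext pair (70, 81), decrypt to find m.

Shared mask s = c₁^x mod p = 70^5 mod 97.
70^1 ≡ 70 (mod 97)
70^2 = (70^1)^2 ≡ 70^2 = 4900 ≡ 50 (mod 97)
70^4 = (70^2)^2 ≡ 50^2 = 2500 ≡ 75 (mod 97)
70^5 = 70^4 · 70^1 ≡ 75 · 70 ≡ 12 (mod 97).
So s = 12; s⁻¹ ≡ 89 (mod 97).
m = c₂ · s⁻¹ mod 97 = 81 · 89 mod 97 = 31.

31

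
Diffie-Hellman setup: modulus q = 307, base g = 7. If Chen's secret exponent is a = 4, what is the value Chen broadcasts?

252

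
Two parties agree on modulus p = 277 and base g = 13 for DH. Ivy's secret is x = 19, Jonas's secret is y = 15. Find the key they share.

Ivy sends A = g^x mod p = 13^19 mod 277.
13^1 ≡ 13 (mod 277)
13^2 = (13^1)^2 ≡ 13^2 = 169 ≡ 169 (mod 277)
13^4 = (13^2)^2 ≡ 169^2 = 28561 ≡ 30 (mod 277)
13^8 = (13^4)^2 ≡ 30^2 = 900 ≡ 69 (mod 277)
13^16 = (13^8)^2 ≡ 69^2 = 4761 ≡ 52 (mod 277)
13^19 = 13^16 · 13^2 · 13^1 ≡ 52 · 169 · 13 ≡ 120 (mod 277).
So A = 120. Jonas then computes K = A^y mod p = 120^15 mod 277.
120^1 ≡ 120 (mod 277)
120^2 = (120^1)^2 ≡ 120^2 = 14400 ≡ 273 (mod 277)
120^4 = (120^2)^2 ≡ 273^2 = 74529 ≡ 16 (mod 277)
120^8 = (120^4)^2 ≡ 16^2 = 256 ≡ 256 (mod 277)
120^15 = 120^8 · 120^4 · 120^2 · 120^1 ≡ 256 · 16 · 273 · 120 ≡ 66 (mod 277).

66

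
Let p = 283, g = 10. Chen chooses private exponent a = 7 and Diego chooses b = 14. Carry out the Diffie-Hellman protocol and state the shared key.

218

Chen sends A = g^a mod p = 10^7 mod 283.
10^1 ≡ 10 (mod 283)
10^2 = (10^1)^2 ≡ 10^2 = 100 ≡ 100 (mod 283)
10^4 = (10^2)^2 ≡ 100^2 = 10000 ≡ 95 (mod 283)
10^7 = 10^4 · 10^2 · 10^1 ≡ 95 · 100 · 10 ≡ 195 (mod 283).
So A = 195. Diego then computes K = A^b mod p = 195^14 mod 283.
195^1 ≡ 195 (mod 283)
195^2 = (195^1)^2 ≡ 195^2 = 38025 ≡ 103 (mod 283)
195^4 = (195^2)^2 ≡ 103^2 = 10609 ≡ 138 (mod 283)
195^8 = (195^4)^2 ≡ 138^2 = 19044 ≡ 83 (mod 283)
195^14 = 195^8 · 195^4 · 195^2 ≡ 83 · 138 · 103 ≡ 218 (mod 283).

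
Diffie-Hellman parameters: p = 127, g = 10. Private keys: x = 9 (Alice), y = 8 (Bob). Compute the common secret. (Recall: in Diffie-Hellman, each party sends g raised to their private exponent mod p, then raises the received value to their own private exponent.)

Alice sends A = g^x mod p = 10^9 mod 127.
10^1 ≡ 10 (mod 127)
10^2 = (10^1)^2 ≡ 10^2 = 100 ≡ 100 (mod 127)
10^4 = (10^2)^2 ≡ 100^2 = 10000 ≡ 94 (mod 127)
10^8 = (10^4)^2 ≡ 94^2 = 8836 ≡ 73 (mod 127)
10^9 = 10^8 · 10^1 ≡ 73 · 10 ≡ 95 (mod 127).
So A = 95. Bob then computes K = A^y mod p = 95^8 mod 127.
95^1 ≡ 95 (mod 127)
95^2 = (95^1)^2 ≡ 95^2 = 9025 ≡ 8 (mod 127)
95^4 = (95^2)^2 ≡ 8^2 = 64 ≡ 64 (mod 127)
95^8 = (95^4)^2 ≡ 64^2 = 4096 ≡ 32 (mod 127)

32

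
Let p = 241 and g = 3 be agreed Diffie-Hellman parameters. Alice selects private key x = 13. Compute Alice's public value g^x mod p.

108

Public value = 3^13 mod 241.
3^1 ≡ 3 (mod 241)
3^2 = (3^1)^2 ≡ 3^2 = 9 ≡ 9 (mod 241)
3^4 = (3^2)^2 ≡ 9^2 = 81 ≡ 81 (mod 241)
3^8 = (3^4)^2 ≡ 81^2 = 6561 ≡ 54 (mod 241)
3^13 = 3^8 · 3^4 · 3^1 ≡ 54 · 81 · 3 ≡ 108 (mod 241).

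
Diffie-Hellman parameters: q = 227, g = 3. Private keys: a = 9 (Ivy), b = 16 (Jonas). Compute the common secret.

73

Ivy sends A = g^a mod q = 3^9 mod 227.
3^1 ≡ 3 (mod 227)
3^2 = (3^1)^2 ≡ 3^2 = 9 ≡ 9 (mod 227)
3^4 = (3^2)^2 ≡ 9^2 = 81 ≡ 81 (mod 227)
3^8 = (3^4)^2 ≡ 81^2 = 6561 ≡ 205 (mod 227)
3^9 = 3^8 · 3^1 ≡ 205 · 3 ≡ 161 (mod 227).
So A = 161. Jonas then computes K = A^b mod q = 161^16 mod 227.
161^1 ≡ 161 (mod 227)
161^2 = (161^1)^2 ≡ 161^2 = 25921 ≡ 43 (mod 227)
161^4 = (161^2)^2 ≡ 43^2 = 1849 ≡ 33 (mod 227)
161^8 = (161^4)^2 ≡ 33^2 = 1089 ≡ 181 (mod 227)
161^16 = (161^8)^2 ≡ 181^2 = 32761 ≡ 73 (mod 227)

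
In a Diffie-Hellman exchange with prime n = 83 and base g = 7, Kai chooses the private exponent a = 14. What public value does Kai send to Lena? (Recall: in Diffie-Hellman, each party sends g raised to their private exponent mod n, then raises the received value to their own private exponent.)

Public value = 7^14 mod 83.
7^1 ≡ 7 (mod 83)
7^2 = (7^1)^2 ≡ 7^2 = 49 ≡ 49 (mod 83)
7^4 = (7^2)^2 ≡ 49^2 = 2401 ≡ 77 (mod 83)
7^8 = (7^4)^2 ≡ 77^2 = 5929 ≡ 36 (mod 83)
7^14 = 7^8 · 7^4 · 7^2 ≡ 36 · 77 · 49 ≡ 40 (mod 83).

40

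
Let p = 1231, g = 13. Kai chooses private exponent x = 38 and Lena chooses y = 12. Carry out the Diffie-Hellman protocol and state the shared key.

358

Kai sends A = g^x mod p = 13^38 mod 1231.
13^1 ≡ 13 (mod 1231)
13^2 = (13^1)^2 ≡ 13^2 = 169 ≡ 169 (mod 1231)
13^4 = (13^2)^2 ≡ 169^2 = 28561 ≡ 248 (mod 1231)
13^8 = (13^4)^2 ≡ 248^2 = 61504 ≡ 1185 (mod 1231)
13^16 = (13^8)^2 ≡ 1185^2 = 1404225 ≡ 885 (mod 1231)
13^32 = (13^16)^2 ≡ 885^2 = 783225 ≡ 309 (mod 1231)
13^38 = 13^32 · 13^4 · 13^2 ≡ 309 · 248 · 169 ≡ 688 (mod 1231).
So A = 688. Lena then computes K = A^y mod p = 688^12 mod 1231.
688^1 ≡ 688 (mod 1231)
688^2 = (688^1)^2 ≡ 688^2 = 473344 ≡ 640 (mod 1231)
688^4 = (688^2)^2 ≡ 640^2 = 409600 ≡ 908 (mod 1231)
688^8 = (688^4)^2 ≡ 908^2 = 824464 ≡ 925 (mod 1231)
688^12 = 688^8 · 688^4 ≡ 925 · 908 ≡ 358 (mod 1231).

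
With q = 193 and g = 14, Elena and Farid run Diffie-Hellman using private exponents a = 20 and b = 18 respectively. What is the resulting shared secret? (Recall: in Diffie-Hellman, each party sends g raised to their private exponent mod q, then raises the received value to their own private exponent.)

81

Farid sends B = g^b mod q = 14^18 mod 193.
14^1 ≡ 14 (mod 193)
14^2 = (14^1)^2 ≡ 14^2 = 196 ≡ 3 (mod 193)
14^4 = (14^2)^2 ≡ 3^2 = 9 ≡ 9 (mod 193)
14^8 = (14^4)^2 ≡ 9^2 = 81 ≡ 81 (mod 193)
14^16 = (14^8)^2 ≡ 81^2 = 6561 ≡ 192 (mod 193)
14^18 = 14^16 · 14^2 ≡ 192 · 3 ≡ 190 (mod 193).
So B = 190. Elena then computes K = B^a mod q = 190^20 mod 193.
190^1 ≡ 190 (mod 193)
190^2 = (190^1)^2 ≡ 190^2 = 36100 ≡ 9 (mod 193)
190^4 = (190^2)^2 ≡ 9^2 = 81 ≡ 81 (mod 193)
190^8 = (190^4)^2 ≡ 81^2 = 6561 ≡ 192 (mod 193)
190^16 = (190^8)^2 ≡ 192^2 = 36864 ≡ 1 (mod 193)
190^20 = 190^16 · 190^4 ≡ 1 · 81 ≡ 81 (mod 193).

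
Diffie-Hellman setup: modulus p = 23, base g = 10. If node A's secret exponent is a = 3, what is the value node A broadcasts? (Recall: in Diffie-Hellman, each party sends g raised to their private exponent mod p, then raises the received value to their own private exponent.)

Public value = 10^3 mod 23.
10^1 ≡ 10 (mod 23)
10^2 = (10^1)^2 ≡ 10^2 = 100 ≡ 8 (mod 23)
10^3 = 10^2 · 10^1 ≡ 8 · 10 ≡ 11 (mod 23).

11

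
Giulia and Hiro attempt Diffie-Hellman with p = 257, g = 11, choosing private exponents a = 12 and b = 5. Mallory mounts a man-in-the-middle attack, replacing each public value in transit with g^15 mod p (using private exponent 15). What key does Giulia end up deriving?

129

Giulia receives Mallory's public value M = 11^15 mod 257 instead of the honest one.
11^1 ≡ 11 (mod 257)
11^2 = (11^1)^2 ≡ 11^2 = 121 ≡ 121 (mod 257)
11^4 = (11^2)^2 ≡ 121^2 = 14641 ≡ 249 (mod 257)
11^8 = (11^4)^2 ≡ 249^2 = 62001 ≡ 64 (mod 257)
11^15 = 11^8 · 11^4 · 11^2 · 11^1 ≡ 64 · 249 · 121 · 11 ≡ 92 (mod 257).
So M = 92. Giulia computes K = M^12 mod 257.
92^1 ≡ 92 (mod 257)
92^2 = (92^1)^2 ≡ 92^2 = 8464 ≡ 240 (mod 257)
92^4 = (92^2)^2 ≡ 240^2 = 57600 ≡ 32 (mod 257)
92^8 = (92^4)^2 ≡ 32^2 = 1024 ≡ 253 (mod 257)
92^12 = 92^8 · 92^4 ≡ 253 · 32 ≡ 129 (mod 257).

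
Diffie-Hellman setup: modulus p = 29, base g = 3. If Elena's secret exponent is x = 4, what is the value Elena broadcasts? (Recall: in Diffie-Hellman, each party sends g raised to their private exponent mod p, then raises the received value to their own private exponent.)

23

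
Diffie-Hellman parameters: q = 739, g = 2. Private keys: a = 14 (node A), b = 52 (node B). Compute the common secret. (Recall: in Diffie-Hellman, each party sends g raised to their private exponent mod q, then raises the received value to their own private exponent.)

223

Node B sends B = g^b mod q = 2^52 mod 739.
2^1 ≡ 2 (mod 739)
2^2 = (2^1)^2 ≡ 2^2 = 4 ≡ 4 (mod 739)
2^4 = (2^2)^2 ≡ 4^2 = 16 ≡ 16 (mod 739)
2^8 = (2^4)^2 ≡ 16^2 = 256 ≡ 256 (mod 739)
2^16 = (2^8)^2 ≡ 256^2 = 65536 ≡ 504 (mod 739)
2^32 = (2^16)^2 ≡ 504^2 = 254016 ≡ 539 (mod 739)
2^52 = 2^32 · 2^16 · 2^4 ≡ 539 · 504 · 16 ≡ 437 (mod 739).
So B = 437. Node A then computes K = B^a mod q = 437^14 mod 739.
437^1 ≡ 437 (mod 739)
437^2 = (437^1)^2 ≡ 437^2 = 190969 ≡ 307 (mod 739)
437^4 = (437^2)^2 ≡ 307^2 = 94249 ≡ 396 (mod 739)
437^8 = (437^4)^2 ≡ 396^2 = 156816 ≡ 148 (mod 739)
437^14 = 437^8 · 437^4 · 437^2 ≡ 148 · 396 · 307 ≡ 223 (mod 739).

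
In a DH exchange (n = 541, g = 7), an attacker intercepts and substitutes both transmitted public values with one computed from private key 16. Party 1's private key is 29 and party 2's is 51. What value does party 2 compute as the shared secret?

Party 2 receives an attacker's public value M = 7^16 mod 541 instead of the honest one.
7^1 ≡ 7 (mod 541)
7^2 = (7^1)^2 ≡ 7^2 = 49 ≡ 49 (mod 541)
7^4 = (7^2)^2 ≡ 49^2 = 2401 ≡ 237 (mod 541)
7^8 = (7^4)^2 ≡ 237^2 = 56169 ≡ 446 (mod 541)
7^16 = (7^8)^2 ≡ 446^2 = 198916 ≡ 369 (mod 541)
So M = 369. Party 2 computes K = M^51 mod 541.
369^1 ≡ 369 (mod 541)
369^2 = (369^1)^2 ≡ 369^2 = 136161 ≡ 370 (mod 541)
369^4 = (369^2)^2 ≡ 370^2 = 136900 ≡ 27 (mod 541)
369^8 = (369^4)^2 ≡ 27^2 = 729 ≡ 188 (mod 541)
369^16 = (369^8)^2 ≡ 188^2 = 35344 ≡ 179 (mod 541)
369^32 = (369^16)^2 ≡ 179^2 = 32041 ≡ 122 (mod 541)
369^51 = 369^32 · 369^16 · 369^2 · 369^1 ≡ 122 · 179 · 370 · 369 ≡ 252 (mod 541).

252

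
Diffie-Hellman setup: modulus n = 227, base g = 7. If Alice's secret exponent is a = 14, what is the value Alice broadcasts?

Public value = 7^14 mod 227.
7^1 ≡ 7 (mod 227)
7^2 = (7^1)^2 ≡ 7^2 = 49 ≡ 49 (mod 227)
7^4 = (7^2)^2 ≡ 49^2 = 2401 ≡ 131 (mod 227)
7^8 = (7^4)^2 ≡ 131^2 = 17161 ≡ 136 (mod 227)
7^14 = 7^8 · 7^4 · 7^2 ≡ 136 · 131 · 49 ≡ 169 (mod 227).

169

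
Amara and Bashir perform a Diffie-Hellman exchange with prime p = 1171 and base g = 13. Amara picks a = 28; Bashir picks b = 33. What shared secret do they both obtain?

Bashir sends B = g^b mod p = 13^33 mod 1171.
13^1 ≡ 13 (mod 1171)
13^2 = (13^1)^2 ≡ 13^2 = 169 ≡ 169 (mod 1171)
13^4 = (13^2)^2 ≡ 169^2 = 28561 ≡ 457 (mod 1171)
13^8 = (13^4)^2 ≡ 457^2 = 208849 ≡ 411 (mod 1171)
13^16 = (13^8)^2 ≡ 411^2 = 168921 ≡ 297 (mod 1171)
13^32 = (13^16)^2 ≡ 297^2 = 88209 ≡ 384 (mod 1171)
13^33 = 13^32 · 13^1 ≡ 384 · 13 ≡ 308 (mod 1171).
So B = 308. Amara then computes K = B^a mod p = 308^28 mod 1171.
308^1 ≡ 308 (mod 1171)
308^2 = (308^1)^2 ≡ 308^2 = 94864 ≡ 13 (mod 1171)
308^4 = (308^2)^2 ≡ 13^2 = 169 ≡ 169 (mod 1171)
308^8 = (308^4)^2 ≡ 169^2 = 28561 ≡ 457 (mod 1171)
308^16 = (308^8)^2 ≡ 457^2 = 208849 ≡ 411 (mod 1171)
308^28 = 308^16 · 308^8 · 308^4 ≡ 411 · 457 · 169 ≡ 466 (mod 1171).

466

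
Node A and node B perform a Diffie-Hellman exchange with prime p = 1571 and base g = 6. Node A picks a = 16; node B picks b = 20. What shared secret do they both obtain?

1097

Node B sends B = g^b mod p = 6^20 mod 1571.
6^1 ≡ 6 (mod 1571)
6^2 = (6^1)^2 ≡ 6^2 = 36 ≡ 36 (mod 1571)
6^4 = (6^2)^2 ≡ 36^2 = 1296 ≡ 1296 (mod 1571)
6^8 = (6^4)^2 ≡ 1296^2 = 1679616 ≡ 217 (mod 1571)
6^16 = (6^8)^2 ≡ 217^2 = 47089 ≡ 1530 (mod 1571)
6^20 = 6^16 · 6^4 ≡ 1530 · 1296 ≡ 278 (mod 1571).
So B = 278. Node A then computes K = B^a mod p = 278^16 mod 1571.
278^1 ≡ 278 (mod 1571)
278^2 = (278^1)^2 ≡ 278^2 = 77284 ≡ 305 (mod 1571)
278^4 = (278^2)^2 ≡ 305^2 = 93025 ≡ 336 (mod 1571)
278^8 = (278^4)^2 ≡ 336^2 = 112896 ≡ 1355 (mod 1571)
278^16 = (278^8)^2 ≡ 1355^2 = 1836025 ≡ 1097 (mod 1571)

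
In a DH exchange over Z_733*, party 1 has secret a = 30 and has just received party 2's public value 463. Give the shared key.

612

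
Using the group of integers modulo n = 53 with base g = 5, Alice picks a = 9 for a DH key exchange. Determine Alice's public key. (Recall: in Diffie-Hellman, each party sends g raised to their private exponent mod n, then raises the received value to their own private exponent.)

Public value = 5^9 mod 53.
5^1 ≡ 5 (mod 53)
5^2 = (5^1)^2 ≡ 5^2 = 25 ≡ 25 (mod 53)
5^4 = (5^2)^2 ≡ 25^2 = 625 ≡ 42 (mod 53)
5^8 = (5^4)^2 ≡ 42^2 = 1764 ≡ 15 (mod 53)
5^9 = 5^8 · 5^1 ≡ 15 · 5 ≡ 22 (mod 53).

22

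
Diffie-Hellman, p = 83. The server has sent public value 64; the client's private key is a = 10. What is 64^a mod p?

Shared key K = 64^10 mod 83.
64^1 ≡ 64 (mod 83)
64^2 = (64^1)^2 ≡ 64^2 = 4096 ≡ 29 (mod 83)
64^4 = (64^2)^2 ≡ 29^2 = 841 ≡ 11 (mod 83)
64^8 = (64^4)^2 ≡ 11^2 = 121 ≡ 38 (mod 83)
64^10 = 64^8 · 64^2 ≡ 38 · 29 ≡ 23 (mod 83).

23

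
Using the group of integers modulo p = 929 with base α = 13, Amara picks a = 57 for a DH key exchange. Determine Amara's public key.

Public value = 13^57 (mod 929).
13^1 ≡ 13 (mod 929)
13^2 = (13^1)^2 ≡ 13^2 = 169 ≡ 169 (mod 929)
13^4 = (13^2)^2 ≡ 169^2 = 28561 ≡ 691 (mod 929)
13^8 = (13^4)^2 ≡ 691^2 = 477481 ≡ 904 (mod 929)
13^16 = (13^8)^2 ≡ 904^2 = 817216 ≡ 625 (mod 929)
13^32 = (13^16)^2 ≡ 625^2 = 390625 ≡ 445 (mod 929)
13^57 = 13^32 · 13^16 · 13^8 · 13^1 ≡ 445 · 625 · 904 · 13 ≡ 146 (mod 929).

146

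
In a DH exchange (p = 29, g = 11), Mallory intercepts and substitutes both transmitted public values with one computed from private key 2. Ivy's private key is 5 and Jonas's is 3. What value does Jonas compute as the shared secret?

Jonas receives Mallory's public value M = 11^2 mod 29 instead of the honest one.
11^1 ≡ 11 (mod 29)
11^2 = (11^1)^2 ≡ 11^2 = 121 ≡ 5 (mod 29)
So M = 5. Jonas computes K = M^3 mod 29.
5^1 ≡ 5 (mod 29)
5^2 = (5^1)^2 ≡ 5^2 = 25 ≡ 25 (mod 29)
5^3 = 5^2 · 5^1 ≡ 25 · 5 ≡ 9 (mod 29).

9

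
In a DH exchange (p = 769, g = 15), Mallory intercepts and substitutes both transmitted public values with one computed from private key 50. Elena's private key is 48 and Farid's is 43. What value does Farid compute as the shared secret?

Farid receives Mallory's public value M = 15^50 mod 769 instead of the honest one.
15^1 ≡ 15 (mod 769)
15^2 = (15^1)^2 ≡ 15^2 = 225 ≡ 225 (mod 769)
15^4 = (15^2)^2 ≡ 225^2 = 50625 ≡ 640 (mod 769)
15^8 = (15^4)^2 ≡ 640^2 = 409600 ≡ 492 (mod 769)
15^16 = (15^8)^2 ≡ 492^2 = 242064 ≡ 598 (mod 769)
15^32 = (15^16)^2 ≡ 598^2 = 357604 ≡ 19 (mod 769)
15^50 = 15^32 · 15^16 · 15^2 ≡ 19 · 598 · 225 ≡ 294 (mod 769).
So M = 294. Farid computes K = M^43 mod 769.
294^1 ≡ 294 (mod 769)
294^2 = (294^1)^2 ≡ 294^2 = 86436 ≡ 308 (mod 769)
294^4 = (294^2)^2 ≡ 308^2 = 94864 ≡ 277 (mod 769)
294^8 = (294^4)^2 ≡ 277^2 = 76729 ≡ 598 (mod 769)
294^16 = (294^8)^2 ≡ 598^2 = 357604 ≡ 19 (mod 769)
294^32 = (294^16)^2 ≡ 19^2 = 361 ≡ 361 (mod 769)
294^43 = 294^32 · 294^8 · 294^2 · 294^1 ≡ 361 · 598 · 308 · 294 ≡ 102 (mod 769).

102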